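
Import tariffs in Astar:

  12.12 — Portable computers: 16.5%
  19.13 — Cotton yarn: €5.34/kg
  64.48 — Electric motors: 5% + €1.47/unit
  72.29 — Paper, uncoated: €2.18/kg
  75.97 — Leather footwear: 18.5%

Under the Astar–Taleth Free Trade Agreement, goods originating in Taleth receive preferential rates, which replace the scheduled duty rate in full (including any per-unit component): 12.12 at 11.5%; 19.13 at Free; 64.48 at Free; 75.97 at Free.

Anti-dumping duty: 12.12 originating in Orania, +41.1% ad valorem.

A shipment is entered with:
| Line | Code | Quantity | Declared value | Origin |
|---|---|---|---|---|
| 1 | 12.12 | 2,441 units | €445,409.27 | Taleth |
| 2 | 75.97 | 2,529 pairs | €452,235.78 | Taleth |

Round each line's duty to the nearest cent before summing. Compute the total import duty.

€51,222.07

Line 1 (12.12, Taleth, 2,441 units, €445,409.27):
Base rate for 12.12 is 16.5%.
Origin Taleth qualifies under the Astar–Taleth agreement and 12.12 is covered: preferential rate 11.5% applies instead.
The additional-duty order on 12.12 targets Orania, not Taleth; it does not apply.
Duty = €445,409.27 × 11.5% = €51,222.07.
Line 2 (75.97, Taleth, 2,529 pairs, €452,235.78):
Base rate for 75.97 is 18.5%.
Origin Taleth qualifies under the Astar–Taleth agreement and 75.97 is covered: preferential rate Free applies instead.
Duty = €452,235.78 × 0% = €0.00.
Total = €51,222.07 + €0.00 = €51,222.07.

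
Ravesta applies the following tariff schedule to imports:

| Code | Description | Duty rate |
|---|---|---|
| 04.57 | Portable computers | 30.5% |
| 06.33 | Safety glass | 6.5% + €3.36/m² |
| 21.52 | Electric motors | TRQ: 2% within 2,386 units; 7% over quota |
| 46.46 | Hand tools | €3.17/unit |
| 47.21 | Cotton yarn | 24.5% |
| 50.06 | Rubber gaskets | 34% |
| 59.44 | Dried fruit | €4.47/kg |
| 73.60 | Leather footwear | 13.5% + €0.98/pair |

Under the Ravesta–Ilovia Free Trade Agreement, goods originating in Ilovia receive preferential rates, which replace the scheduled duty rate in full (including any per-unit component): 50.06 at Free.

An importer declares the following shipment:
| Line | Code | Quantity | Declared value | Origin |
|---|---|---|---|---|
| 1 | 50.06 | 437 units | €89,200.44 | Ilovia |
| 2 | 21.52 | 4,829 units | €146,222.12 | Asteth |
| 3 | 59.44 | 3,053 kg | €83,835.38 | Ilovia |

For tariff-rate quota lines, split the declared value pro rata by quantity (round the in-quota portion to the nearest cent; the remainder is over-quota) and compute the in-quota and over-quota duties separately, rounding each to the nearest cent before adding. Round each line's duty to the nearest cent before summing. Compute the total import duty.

€20,270.05

Line 1 (50.06, Ilovia, 437 units, €89,200.44):
Base rate for 50.06 is 34%.
Origin Ilovia qualifies under the Ravesta–Ilovia agreement and 50.06 is covered: preferential rate Free applies instead.
Duty = €89,200.44 × 0% = €0.00.
Line 2 (21.52, Asteth, 4,829 units, €146,222.12):
Code 21.52 is under a tariff-rate quota (threshold 2,386 units). In-quota: 2,386 units at 2%; over-quota: 2,443 units at 7%.
Pro-rata value split: in-quota = €146,222.12 × 2,386/4,829 = €72,248.08; over-quota = €146,222.12 − €72,248.08 = €73,974.04.
In-quota duty = €72,248.08 × 2% = €1,444.96. Over-quota duty = €73,974.04 × 7% = €5,178.18.
Line duty = €1,444.96 + €5,178.18 = €6,623.14.
Line 3 (59.44, Ilovia, 3,053 kg, €83,835.38):
Base rate for 59.44 is €4.47/kg.
Origin Ilovia is the FTA partner but 59.44 is not on the preference list; base rate stands.
Duty = 3,053 × €4.47 = €13,646.91.
Total = €0.00 + €6,623.14 + €13,646.91 = €20,270.05.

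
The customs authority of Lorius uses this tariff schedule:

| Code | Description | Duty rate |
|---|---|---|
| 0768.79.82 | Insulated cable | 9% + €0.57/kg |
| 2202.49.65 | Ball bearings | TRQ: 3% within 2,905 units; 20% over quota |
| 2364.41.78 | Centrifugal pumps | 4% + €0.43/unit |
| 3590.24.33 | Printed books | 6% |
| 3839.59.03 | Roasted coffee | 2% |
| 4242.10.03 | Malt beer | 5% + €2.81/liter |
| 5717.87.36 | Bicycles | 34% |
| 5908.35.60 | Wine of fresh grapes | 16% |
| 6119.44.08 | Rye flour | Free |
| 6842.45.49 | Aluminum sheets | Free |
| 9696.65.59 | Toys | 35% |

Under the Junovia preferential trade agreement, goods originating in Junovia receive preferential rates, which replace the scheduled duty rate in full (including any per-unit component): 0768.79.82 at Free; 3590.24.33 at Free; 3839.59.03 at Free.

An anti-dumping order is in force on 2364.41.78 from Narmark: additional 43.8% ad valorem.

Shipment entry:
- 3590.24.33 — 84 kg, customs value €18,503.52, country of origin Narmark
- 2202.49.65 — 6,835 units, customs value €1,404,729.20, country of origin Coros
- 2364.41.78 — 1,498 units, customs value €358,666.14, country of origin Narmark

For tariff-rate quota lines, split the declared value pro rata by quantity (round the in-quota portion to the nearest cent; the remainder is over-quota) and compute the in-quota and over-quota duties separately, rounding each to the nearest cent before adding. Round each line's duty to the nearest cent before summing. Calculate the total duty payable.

€352,646.55

Line 1 (3590.24.33, Narmark, 84 kg, €18,503.52):
Base rate for 3590.24.33 is 6%.
3590.24.33 has an FTA preferential rate, but origin Narmark is not Junovia; base rate stands.
Duty = €18,503.52 × 6% = €1,110.21.
Line 2 (2202.49.65, Coros, 6,835 units, €1,404,729.20):
Code 2202.49.65 is under a tariff-rate quota (threshold 2,905 units). In-quota: 2,905 units at 3%; over-quota: 3,930 units at 20%.
Pro-rata value split: in-quota = €1,404,729.20 × 2,905/6,835 = €597,035.60; over-quota = €1,404,729.20 − €597,035.60 = €807,693.60.
In-quota duty = €597,035.60 × 3% = €17,911.07. Over-quota duty = €807,693.60 × 20% = €161,538.72.
Line duty = €17,911.07 + €161,538.72 = €179,449.79.
Line 3 (2364.41.78, Narmark, 1,498 units, €358,666.14):
Base rate for 2364.41.78 is 4% + €0.43/unit.
Additional duty on 2364.41.78 from Narmark: +43.8%. Applied ad valorem rate: 4% + 43.8% = 47.8%.
Duty = €358,666.14 × 47.8% + 1,498 × €0.43 = €172,086.55.
Total = €1,110.21 + €179,449.79 + €172,086.55 = €352,646.55.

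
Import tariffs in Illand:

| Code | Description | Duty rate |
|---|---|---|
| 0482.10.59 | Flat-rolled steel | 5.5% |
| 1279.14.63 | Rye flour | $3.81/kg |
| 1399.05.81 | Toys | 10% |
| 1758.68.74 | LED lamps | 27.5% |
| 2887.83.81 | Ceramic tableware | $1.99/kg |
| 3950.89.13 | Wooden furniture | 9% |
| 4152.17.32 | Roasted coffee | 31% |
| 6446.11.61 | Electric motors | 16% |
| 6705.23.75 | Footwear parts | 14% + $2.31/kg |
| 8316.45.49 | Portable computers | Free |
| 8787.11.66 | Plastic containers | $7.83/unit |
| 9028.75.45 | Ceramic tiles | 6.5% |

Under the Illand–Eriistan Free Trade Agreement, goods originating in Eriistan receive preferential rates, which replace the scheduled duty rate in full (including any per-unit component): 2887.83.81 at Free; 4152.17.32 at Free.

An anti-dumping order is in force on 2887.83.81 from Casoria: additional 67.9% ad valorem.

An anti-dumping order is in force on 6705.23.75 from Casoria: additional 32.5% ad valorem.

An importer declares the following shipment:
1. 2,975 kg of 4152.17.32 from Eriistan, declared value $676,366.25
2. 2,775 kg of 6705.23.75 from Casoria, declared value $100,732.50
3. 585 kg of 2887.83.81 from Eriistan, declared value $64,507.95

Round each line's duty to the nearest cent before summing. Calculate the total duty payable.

$53,250.86

Line 1 (4152.17.32, Eriistan, 2,975 kg, $676,366.25):
Base rate for 4152.17.32 is 31%.
Origin Eriistan qualifies under the Illand–Eriistan agreement and 4152.17.32 is covered: preferential rate Free applies instead.
Duty = $676,366.25 × 0% = $0.00.
Line 2 (6705.23.75, Casoria, 2,775 kg, $100,732.50):
Base rate for 6705.23.75 is 14% + $2.31/kg.
Additional duty on 6705.23.75 from Casoria: +32.5%. Applied ad valorem rate: 14% + 32.5% = 46.5%.
Duty = $100,732.50 × 46.5% + 2,775 × $2.31 = $53,250.86.
Line 3 (2887.83.81, Eriistan, 585 kg, $64,507.95):
Base rate for 2887.83.81 is $1.99/kg.
Origin Eriistan qualifies under the Illand–Eriistan agreement and 2887.83.81 is covered: preferential rate Free applies instead.
The additional-duty order on 2887.83.81 targets Casoria, not Eriistan; it does not apply.
Duty = $64,507.95 × 0% = $0.00.
Total = $0.00 + $53,250.86 + $0.00 = $53,250.86.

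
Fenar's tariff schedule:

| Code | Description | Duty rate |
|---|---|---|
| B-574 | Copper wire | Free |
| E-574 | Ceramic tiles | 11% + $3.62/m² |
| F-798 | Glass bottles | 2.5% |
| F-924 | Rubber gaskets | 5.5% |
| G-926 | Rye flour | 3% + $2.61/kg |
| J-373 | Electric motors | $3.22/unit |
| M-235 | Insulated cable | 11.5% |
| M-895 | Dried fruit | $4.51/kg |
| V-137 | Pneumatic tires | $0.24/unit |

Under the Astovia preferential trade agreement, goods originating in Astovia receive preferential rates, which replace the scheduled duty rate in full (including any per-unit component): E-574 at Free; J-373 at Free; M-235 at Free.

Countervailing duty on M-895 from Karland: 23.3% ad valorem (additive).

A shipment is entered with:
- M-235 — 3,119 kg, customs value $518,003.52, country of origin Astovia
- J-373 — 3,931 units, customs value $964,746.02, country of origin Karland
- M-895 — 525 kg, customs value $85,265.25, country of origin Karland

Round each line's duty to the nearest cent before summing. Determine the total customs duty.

Line 1 (M-235, Astovia, 3,119 kg, $518,003.52):
Base rate for M-235 is 11.5%.
Origin Astovia qualifies under the Fenar–Astovia agreement and M-235 is covered: preferential rate Free applies instead.
Duty = $518,003.52 × 0% = $0.00.
Line 2 (J-373, Karland, 3,931 units, $964,746.02):
Base rate for J-373 is $3.22/unit.
J-373 has an FTA preferential rate, but origin Karland is not Astovia; base rate stands.
Duty = 3,931 × $3.22 = $12,657.82.
Line 3 (M-895, Karland, 525 kg, $85,265.25):
Base rate for M-895 is $4.51/kg.
Additional duty on M-895 from Karland: +23.3% ad valorem. Applied ad valorem rate = 23.3%.
Duty = $85,265.25 × 23.3% + 525 × $4.51 = $22,234.55.
Total = $0.00 + $12,657.82 + $22,234.55 = $34,892.37.

$34,892.37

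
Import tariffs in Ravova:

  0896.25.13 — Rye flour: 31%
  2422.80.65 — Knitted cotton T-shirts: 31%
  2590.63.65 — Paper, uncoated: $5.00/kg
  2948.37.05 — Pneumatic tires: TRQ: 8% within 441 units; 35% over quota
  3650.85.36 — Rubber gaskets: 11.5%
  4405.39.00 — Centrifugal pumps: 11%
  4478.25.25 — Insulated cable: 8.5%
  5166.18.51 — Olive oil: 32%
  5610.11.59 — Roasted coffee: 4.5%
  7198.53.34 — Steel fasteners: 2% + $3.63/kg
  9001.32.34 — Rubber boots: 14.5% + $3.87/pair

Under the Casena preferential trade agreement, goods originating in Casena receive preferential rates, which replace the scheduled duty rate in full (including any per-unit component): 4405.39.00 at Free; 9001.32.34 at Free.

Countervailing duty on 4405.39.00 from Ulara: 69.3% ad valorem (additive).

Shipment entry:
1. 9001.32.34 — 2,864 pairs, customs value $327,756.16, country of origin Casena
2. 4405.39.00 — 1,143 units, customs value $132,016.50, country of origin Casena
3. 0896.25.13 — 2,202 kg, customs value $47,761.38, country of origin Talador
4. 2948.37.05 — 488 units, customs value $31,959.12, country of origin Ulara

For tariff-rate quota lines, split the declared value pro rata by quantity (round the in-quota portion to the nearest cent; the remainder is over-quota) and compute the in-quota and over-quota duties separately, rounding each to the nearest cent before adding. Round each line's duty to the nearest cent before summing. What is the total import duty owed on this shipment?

$18,193.83

Line 1 (9001.32.34, Casena, 2,864 pairs, $327,756.16):
Base rate for 9001.32.34 is 14.5% + $3.87/pair.
Origin Casena qualifies under the Ravova–Casena agreement and 9001.32.34 is covered: preferential rate Free applies instead.
Duty = $327,756.16 × 0% = $0.00.
Line 2 (4405.39.00, Casena, 1,143 units, $132,016.50):
Base rate for 4405.39.00 is 11%.
Origin Casena qualifies under the Ravova–Casena agreement and 4405.39.00 is covered: preferential rate Free applies instead.
The additional-duty order on 4405.39.00 targets Ulara, not Casena; it does not apply.
Duty = $132,016.50 × 0% = $0.00.
Line 3 (0896.25.13, Talador, 2,202 kg, $47,761.38):
Base rate for 0896.25.13 is 31%.
Duty = $47,761.38 × 31% = $14,806.03.
Line 4 (2948.37.05, Ulara, 488 units, $31,959.12):
Code 2948.37.05 is under a tariff-rate quota (threshold 441 units). In-quota: 441 units at 8%; over-quota: 47 units at 35%.
Pro-rata value split: in-quota = $31,959.12 × 441/488 = $28,881.09; over-quota = $31,959.12 − $28,881.09 = $3,078.03.
In-quota duty = $28,881.09 × 8% = $2,310.49. Over-quota duty = $3,078.03 × 35% = $1,077.31.
Line duty = $2,310.49 + $1,077.31 = $3,387.80.
Total = $0.00 + $0.00 + $14,806.03 + $3,387.80 = $18,193.83.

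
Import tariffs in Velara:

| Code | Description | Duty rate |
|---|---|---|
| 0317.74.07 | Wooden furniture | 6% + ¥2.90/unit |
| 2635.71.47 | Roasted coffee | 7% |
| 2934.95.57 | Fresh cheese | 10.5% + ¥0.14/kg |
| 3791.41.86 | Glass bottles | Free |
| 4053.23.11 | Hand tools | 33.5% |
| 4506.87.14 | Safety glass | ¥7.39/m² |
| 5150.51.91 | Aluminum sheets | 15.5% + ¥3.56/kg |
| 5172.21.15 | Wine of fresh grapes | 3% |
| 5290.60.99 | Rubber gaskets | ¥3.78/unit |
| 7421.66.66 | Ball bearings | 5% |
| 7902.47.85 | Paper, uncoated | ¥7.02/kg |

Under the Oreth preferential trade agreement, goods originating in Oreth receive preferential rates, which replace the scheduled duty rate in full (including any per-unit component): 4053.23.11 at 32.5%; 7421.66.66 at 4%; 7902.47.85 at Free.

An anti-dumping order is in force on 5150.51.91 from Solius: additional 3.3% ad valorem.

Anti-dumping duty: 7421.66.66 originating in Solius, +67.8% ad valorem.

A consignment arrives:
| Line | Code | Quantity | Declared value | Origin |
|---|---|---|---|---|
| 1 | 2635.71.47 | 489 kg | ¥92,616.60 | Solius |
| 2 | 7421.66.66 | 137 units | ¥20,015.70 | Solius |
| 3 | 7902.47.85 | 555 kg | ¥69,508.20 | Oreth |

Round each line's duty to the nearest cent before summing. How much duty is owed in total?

Line 1 (2635.71.47, Solius, 489 kg, ¥92,616.60):
Base rate for 2635.71.47 is 7%.
Duty = ¥92,616.60 × 7% = ¥6,483.16.
Line 2 (7421.66.66, Solius, 137 units, ¥20,015.70):
Base rate for 7421.66.66 is 5%.
7421.66.66 has an FTA preferential rate, but origin Solius is not Oreth; base rate stands.
Additional duty on 7421.66.66 from Solius: +67.8%. Applied ad valorem rate: 5% + 67.8% = 72.8%.
Duty = ¥20,015.70 × 72.8% = ¥14,571.43.
Line 3 (7902.47.85, Oreth, 555 kg, ¥69,508.20):
Base rate for 7902.47.85 is ¥7.02/kg.
Origin Oreth qualifies under the Velara–Oreth agreement and 7902.47.85 is covered: preferential rate Free applies instead.
Duty = ¥69,508.20 × 0% = ¥0.00.
Total = ¥6,483.16 + ¥14,571.43 + ¥0.00 = ¥21,054.59.

¥21,054.59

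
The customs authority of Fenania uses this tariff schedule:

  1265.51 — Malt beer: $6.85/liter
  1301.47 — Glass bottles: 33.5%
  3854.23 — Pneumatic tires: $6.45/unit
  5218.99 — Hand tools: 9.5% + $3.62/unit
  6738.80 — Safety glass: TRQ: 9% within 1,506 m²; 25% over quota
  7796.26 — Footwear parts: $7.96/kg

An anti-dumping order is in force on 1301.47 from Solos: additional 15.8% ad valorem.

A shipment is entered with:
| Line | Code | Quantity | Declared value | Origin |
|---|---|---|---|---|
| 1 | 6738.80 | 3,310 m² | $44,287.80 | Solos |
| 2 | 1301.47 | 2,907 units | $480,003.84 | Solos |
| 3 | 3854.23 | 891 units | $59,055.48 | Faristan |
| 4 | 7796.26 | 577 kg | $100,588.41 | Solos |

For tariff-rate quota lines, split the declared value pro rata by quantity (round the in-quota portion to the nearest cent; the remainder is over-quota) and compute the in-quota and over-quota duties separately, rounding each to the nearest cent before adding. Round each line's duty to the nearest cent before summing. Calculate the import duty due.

Line 1 (6738.80, Solos, 3,310 m², $44,287.80):
Code 6738.80 is under a tariff-rate quota (threshold 1,506 m²). In-quota: 1,506 m² at 9%; over-quota: 1,804 m² at 25%.
Pro-rata value split: in-quota = $44,287.80 × 1,506/3,310 = $20,150.28; over-quota = $44,287.80 − $20,150.28 = $24,137.52.
In-quota duty = $20,150.28 × 9% = $1,813.53. Over-quota duty = $24,137.52 × 25% = $6,034.38.
Line duty = $1,813.53 + $6,034.38 = $7,847.91.
Line 2 (1301.47, Solos, 2,907 units, $480,003.84):
Base rate for 1301.47 is 33.5%.
Additional duty on 1301.47 from Solos: +15.8%. Applied ad valorem rate: 33.5% + 15.8% = 49.3%.
Duty = $480,003.84 × 49.3% = $236,641.89.
Line 3 (3854.23, Faristan, 891 units, $59,055.48):
Base rate for 3854.23 is $6.45/unit.
Duty = 891 × $6.45 = $5,746.95.
Line 4 (7796.26, Solos, 577 kg, $100,588.41):
Base rate for 7796.26 is $7.96/kg.
Duty = 577 × $7.96 = $4,592.92.
Total = $7,847.91 + $236,641.89 + $5,746.95 + $4,592.92 = $254,829.67.

$254,829.67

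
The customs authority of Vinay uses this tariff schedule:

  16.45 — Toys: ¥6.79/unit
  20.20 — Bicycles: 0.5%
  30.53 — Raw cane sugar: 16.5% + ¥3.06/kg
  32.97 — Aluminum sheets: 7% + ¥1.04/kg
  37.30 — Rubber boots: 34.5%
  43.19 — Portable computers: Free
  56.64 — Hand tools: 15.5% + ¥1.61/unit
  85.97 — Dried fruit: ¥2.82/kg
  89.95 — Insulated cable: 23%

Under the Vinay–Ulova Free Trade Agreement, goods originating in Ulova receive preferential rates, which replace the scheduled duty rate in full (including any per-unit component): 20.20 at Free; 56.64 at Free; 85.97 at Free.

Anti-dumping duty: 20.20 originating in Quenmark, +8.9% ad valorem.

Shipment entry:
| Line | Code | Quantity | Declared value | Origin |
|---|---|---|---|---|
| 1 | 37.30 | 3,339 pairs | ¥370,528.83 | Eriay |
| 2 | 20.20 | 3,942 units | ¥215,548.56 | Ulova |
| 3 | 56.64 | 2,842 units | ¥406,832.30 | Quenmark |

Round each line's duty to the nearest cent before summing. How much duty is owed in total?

¥195,467.08

Line 1 (37.30, Eriay, 3,339 pairs, ¥370,528.83):
Base rate for 37.30 is 34.5%.
Duty = ¥370,528.83 × 34.5% = ¥127,832.45.
Line 2 (20.20, Ulova, 3,942 units, ¥215,548.56):
Base rate for 20.20 is 0.5%.
Origin Ulova qualifies under the Vinay–Ulova agreement and 20.20 is covered: preferential rate Free applies instead.
The additional-duty order on 20.20 targets Quenmark, not Ulova; it does not apply.
Duty = ¥215,548.56 × 0% = ¥0.00.
Line 3 (56.64, Quenmark, 2,842 units, ¥406,832.30):
Base rate for 56.64 is 15.5% + ¥1.61/unit.
56.64 has an FTA preferential rate, but origin Quenmark is not Ulova; base rate stands.
Duty = ¥406,832.30 × 15.5% + 2,842 × ¥1.61 = ¥67,634.63.
Total = ¥127,832.45 + ¥0.00 + ¥67,634.63 = ¥195,467.08.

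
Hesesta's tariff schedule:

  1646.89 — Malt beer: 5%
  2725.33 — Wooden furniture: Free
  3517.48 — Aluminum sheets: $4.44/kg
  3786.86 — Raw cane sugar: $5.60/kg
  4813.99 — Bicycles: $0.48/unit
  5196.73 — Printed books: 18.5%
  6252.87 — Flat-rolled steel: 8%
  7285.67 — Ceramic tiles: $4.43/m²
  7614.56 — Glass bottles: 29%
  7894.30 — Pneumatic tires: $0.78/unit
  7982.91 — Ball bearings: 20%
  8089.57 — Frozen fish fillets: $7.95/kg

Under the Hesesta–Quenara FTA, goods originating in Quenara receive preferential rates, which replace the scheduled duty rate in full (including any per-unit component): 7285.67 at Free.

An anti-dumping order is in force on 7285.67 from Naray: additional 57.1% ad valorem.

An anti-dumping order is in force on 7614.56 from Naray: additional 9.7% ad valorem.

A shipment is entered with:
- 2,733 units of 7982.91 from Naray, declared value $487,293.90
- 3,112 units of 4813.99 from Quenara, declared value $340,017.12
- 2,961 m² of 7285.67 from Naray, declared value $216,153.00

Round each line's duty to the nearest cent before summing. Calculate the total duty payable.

Line 1 (7982.91, Naray, 2,733 units, $487,293.90):
Base rate for 7982.91 is 20%.
Duty = $487,293.90 × 20% = $97,458.78.
Line 2 (4813.99, Quenara, 3,112 units, $340,017.12):
Base rate for 4813.99 is $0.48/unit.
Origin Quenara is the FTA partner but 4813.99 is not on the preference list; base rate stands.
Duty = 3,112 × $0.48 = $1,493.76.
Line 3 (7285.67, Naray, 2,961 m², $216,153.00):
Base rate for 7285.67 is $4.43/m².
7285.67 has an FTA preferential rate, but origin Naray is not Quenara; base rate stands.
Additional duty on 7285.67 from Naray: +57.1% ad valorem. Applied ad valorem rate = 57.1%.
Duty = $216,153.00 × 57.1% + 2,961 × $4.43 = $136,540.59.
Total = $97,458.78 + $1,493.76 + $136,540.59 = $235,493.13.

$235,493.13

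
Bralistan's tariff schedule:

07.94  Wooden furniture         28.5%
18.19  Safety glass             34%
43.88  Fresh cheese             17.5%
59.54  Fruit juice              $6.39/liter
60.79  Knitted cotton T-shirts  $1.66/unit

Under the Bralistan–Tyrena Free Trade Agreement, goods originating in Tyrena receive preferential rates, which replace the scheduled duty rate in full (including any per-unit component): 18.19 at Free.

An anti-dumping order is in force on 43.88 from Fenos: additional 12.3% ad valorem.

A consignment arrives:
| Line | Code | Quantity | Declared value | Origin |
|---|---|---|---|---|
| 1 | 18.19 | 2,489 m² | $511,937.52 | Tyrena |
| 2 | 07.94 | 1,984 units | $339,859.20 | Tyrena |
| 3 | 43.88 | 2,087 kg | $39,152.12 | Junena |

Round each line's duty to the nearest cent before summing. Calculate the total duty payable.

$103,711.49

Line 1 (18.19, Tyrena, 2,489 m², $511,937.52):
Base rate for 18.19 is 34%.
Origin Tyrena qualifies under the Bralistan–Tyrena agreement and 18.19 is covered: preferential rate Free applies instead.
Duty = $511,937.52 × 0% = $0.00.
Line 2 (07.94, Tyrena, 1,984 units, $339,859.20):
Base rate for 07.94 is 28.5%.
Origin Tyrena is the FTA partner but 07.94 is not on the preference list; base rate stands.
Duty = $339,859.20 × 28.5% = $96,859.87.
Line 3 (43.88, Junena, 2,087 kg, $39,152.12):
Base rate for 43.88 is 17.5%.
The additional-duty order on 43.88 targets Fenos, not Junena; it does not apply.
Duty = $39,152.12 × 17.5% = $6,851.62.
Total = $0.00 + $96,859.87 + $6,851.62 = $103,711.49.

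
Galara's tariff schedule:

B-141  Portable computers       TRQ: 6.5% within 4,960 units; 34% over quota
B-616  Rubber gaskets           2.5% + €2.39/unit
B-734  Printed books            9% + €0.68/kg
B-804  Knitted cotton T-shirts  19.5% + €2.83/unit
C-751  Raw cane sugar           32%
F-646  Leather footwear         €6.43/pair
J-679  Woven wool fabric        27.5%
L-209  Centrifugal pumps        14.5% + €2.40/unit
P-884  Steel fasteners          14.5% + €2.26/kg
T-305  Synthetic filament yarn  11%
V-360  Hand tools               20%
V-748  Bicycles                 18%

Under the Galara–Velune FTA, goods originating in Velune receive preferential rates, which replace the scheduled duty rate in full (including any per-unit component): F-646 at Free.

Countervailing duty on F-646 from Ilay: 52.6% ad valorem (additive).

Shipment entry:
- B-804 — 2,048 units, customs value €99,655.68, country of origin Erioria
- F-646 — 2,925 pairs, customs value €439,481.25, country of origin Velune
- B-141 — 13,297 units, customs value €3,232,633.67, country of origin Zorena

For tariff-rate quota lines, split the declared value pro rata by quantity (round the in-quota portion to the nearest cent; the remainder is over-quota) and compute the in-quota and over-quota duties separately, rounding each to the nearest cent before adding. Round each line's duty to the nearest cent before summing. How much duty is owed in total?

€792,722.10

Line 1 (B-804, Erioria, 2,048 units, €99,655.68):
Base rate for B-804 is 19.5% + €2.83/unit.
Duty = €99,655.68 × 19.5% + 2,048 × €2.83 = €25,228.70.
Line 2 (F-646, Velune, 2,925 pairs, €439,481.25):
Base rate for F-646 is €6.43/pair.
Origin Velune qualifies under the Galara–Velune agreement and F-646 is covered: preferential rate Free applies instead.
The additional-duty order on F-646 targets Ilay, not Velune; it does not apply.
Duty = €439,481.25 × 0% = €0.00.
Line 3 (B-141, Zorena, 13,297 units, €3,232,633.67):
Code B-141 is under a tariff-rate quota (threshold 4,960 units). In-quota: 4,960 units at 6.5%; over-quota: 8,337 units at 34%.
Pro-rata value split: in-quota = €3,232,633.67 × 4,960/13,297 = €1,205,825.60; over-quota = €3,232,633.67 − €1,205,825.60 = €2,026,808.07.
In-quota duty = €1,205,825.60 × 6.5% = €78,378.66. Over-quota duty = €2,026,808.07 × 34% = €689,114.74.
Line duty = €78,378.66 + €689,114.74 = €767,493.40.
Total = €25,228.70 + €0.00 + €767,493.40 = €792,722.10.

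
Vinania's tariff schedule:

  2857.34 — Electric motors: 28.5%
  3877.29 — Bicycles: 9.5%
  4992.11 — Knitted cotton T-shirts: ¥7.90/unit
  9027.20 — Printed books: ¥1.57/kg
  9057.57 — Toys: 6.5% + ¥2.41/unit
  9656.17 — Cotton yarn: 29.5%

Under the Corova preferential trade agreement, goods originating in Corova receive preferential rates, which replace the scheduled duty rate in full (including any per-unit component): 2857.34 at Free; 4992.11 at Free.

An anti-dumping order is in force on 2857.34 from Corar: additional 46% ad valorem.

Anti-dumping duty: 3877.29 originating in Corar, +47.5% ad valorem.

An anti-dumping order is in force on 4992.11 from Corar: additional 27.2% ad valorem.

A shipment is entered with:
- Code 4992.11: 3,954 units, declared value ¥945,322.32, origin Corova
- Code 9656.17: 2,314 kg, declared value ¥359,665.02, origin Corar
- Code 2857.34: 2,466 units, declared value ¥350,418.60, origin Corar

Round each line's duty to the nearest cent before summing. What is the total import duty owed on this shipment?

¥367,163.04

Line 1 (4992.11, Corova, 3,954 units, ¥945,322.32):
Base rate for 4992.11 is ¥7.90/unit.
Origin Corova qualifies under the Vinania–Corova agreement and 4992.11 is covered: preferential rate Free applies instead.
The additional-duty order on 4992.11 targets Corar, not Corova; it does not apply.
Duty = ¥945,322.32 × 0% = ¥0.00.
Line 2 (9656.17, Corar, 2,314 kg, ¥359,665.02):
Base rate for 9656.17 is 29.5%.
Duty = ¥359,665.02 × 29.5% = ¥106,101.18.
Line 3 (2857.34, Corar, 2,466 units, ¥350,418.60):
Base rate for 2857.34 is 28.5%.
2857.34 has an FTA preferential rate, but origin Corar is not Corova; base rate stands.
Additional duty on 2857.34 from Corar: +46%. Applied ad valorem rate: 28.5% + 46% = 74.5%.
Duty = ¥350,418.60 × 74.5% = ¥261,061.86.
Total = ¥0.00 + ¥106,101.18 + ¥261,061.86 = ¥367,163.04.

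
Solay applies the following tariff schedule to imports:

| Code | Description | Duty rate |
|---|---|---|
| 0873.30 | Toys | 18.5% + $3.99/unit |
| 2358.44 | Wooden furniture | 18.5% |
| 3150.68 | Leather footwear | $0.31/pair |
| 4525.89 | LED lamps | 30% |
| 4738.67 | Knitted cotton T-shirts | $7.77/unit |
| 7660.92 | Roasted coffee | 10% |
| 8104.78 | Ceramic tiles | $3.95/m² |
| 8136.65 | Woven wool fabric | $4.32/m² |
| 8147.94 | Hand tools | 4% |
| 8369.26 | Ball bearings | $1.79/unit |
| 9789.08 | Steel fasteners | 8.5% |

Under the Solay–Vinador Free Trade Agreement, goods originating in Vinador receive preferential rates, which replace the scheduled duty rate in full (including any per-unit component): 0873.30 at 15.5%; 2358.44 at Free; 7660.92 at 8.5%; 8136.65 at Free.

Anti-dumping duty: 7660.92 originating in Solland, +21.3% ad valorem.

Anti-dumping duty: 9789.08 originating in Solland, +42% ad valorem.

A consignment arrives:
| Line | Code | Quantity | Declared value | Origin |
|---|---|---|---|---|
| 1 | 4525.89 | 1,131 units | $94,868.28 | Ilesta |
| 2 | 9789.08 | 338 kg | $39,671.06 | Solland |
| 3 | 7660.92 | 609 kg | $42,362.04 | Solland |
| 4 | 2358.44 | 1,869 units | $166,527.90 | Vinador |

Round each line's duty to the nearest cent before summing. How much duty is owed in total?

$61,753.69

Line 1 (4525.89, Ilesta, 1,131 units, $94,868.28):
Base rate for 4525.89 is 30%.
Duty = $94,868.28 × 30% = $28,460.48.
Line 2 (9789.08, Solland, 338 kg, $39,671.06):
Base rate for 9789.08 is 8.5%.
Additional duty on 9789.08 from Solland: +42%. Applied ad valorem rate: 8.5% + 42% = 50.5%.
Duty = $39,671.06 × 50.5% = $20,033.89.
Line 3 (7660.92, Solland, 609 kg, $42,362.04):
Base rate for 7660.92 is 10%.
7660.92 has an FTA preferential rate, but origin Solland is not Vinador; base rate stands.
Additional duty on 7660.92 from Solland: +21.3%. Applied ad valorem rate: 10% + 21.3% = 31.3%.
Duty = $42,362.04 × 31.3% = $13,259.32.
Line 4 (2358.44, Vinador, 1,869 units, $166,527.90):
Base rate for 2358.44 is 18.5%.
Origin Vinador qualifies under the Solay–Vinador agreement and 2358.44 is covered: preferential rate Free applies instead.
Duty = $166,527.90 × 0% = $0.00.
Total = $28,460.48 + $20,033.89 + $13,259.32 + $0.00 = $61,753.69.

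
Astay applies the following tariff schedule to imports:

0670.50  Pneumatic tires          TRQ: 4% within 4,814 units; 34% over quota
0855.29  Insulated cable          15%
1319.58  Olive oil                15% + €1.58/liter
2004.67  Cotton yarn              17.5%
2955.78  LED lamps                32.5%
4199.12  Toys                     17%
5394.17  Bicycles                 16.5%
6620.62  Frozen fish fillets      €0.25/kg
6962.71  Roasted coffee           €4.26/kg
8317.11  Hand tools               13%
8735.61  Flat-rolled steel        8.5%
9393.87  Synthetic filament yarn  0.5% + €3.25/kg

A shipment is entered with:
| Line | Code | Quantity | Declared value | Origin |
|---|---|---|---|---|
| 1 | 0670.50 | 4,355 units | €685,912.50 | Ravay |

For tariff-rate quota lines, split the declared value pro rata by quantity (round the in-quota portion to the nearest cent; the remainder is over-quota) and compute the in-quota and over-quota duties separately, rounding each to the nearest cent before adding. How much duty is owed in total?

Line 1 (0670.50, Ravay, 4,355 units, €685,912.50):
Code 0670.50 is under a tariff-rate quota (threshold 4,814 units). Quantity 4,355 units is within the quota, so the in-quota rate 4% applies to the full value.
Duty = €685,912.50 × 4% = €27,436.50.

€27,436.50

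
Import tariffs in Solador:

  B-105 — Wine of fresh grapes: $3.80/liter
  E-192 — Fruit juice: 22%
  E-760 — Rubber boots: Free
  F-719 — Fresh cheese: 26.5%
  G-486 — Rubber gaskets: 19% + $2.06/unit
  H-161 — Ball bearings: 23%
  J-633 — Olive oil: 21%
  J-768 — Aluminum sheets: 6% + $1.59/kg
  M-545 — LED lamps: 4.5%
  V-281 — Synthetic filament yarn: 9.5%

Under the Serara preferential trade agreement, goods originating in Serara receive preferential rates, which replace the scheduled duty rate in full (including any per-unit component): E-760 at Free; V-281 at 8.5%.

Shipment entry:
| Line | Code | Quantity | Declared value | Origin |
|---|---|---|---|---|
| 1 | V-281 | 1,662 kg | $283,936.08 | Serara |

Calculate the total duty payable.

Line 1 (V-281, Serara, 1,662 kg, $283,936.08):
Base rate for V-281 is 9.5%.
Origin Serara qualifies under the Solador–Serara agreement and V-281 is covered: preferential rate 8.5% applies instead.
Duty = $283,936.08 × 8.5% = $24,134.57.

$24,134.57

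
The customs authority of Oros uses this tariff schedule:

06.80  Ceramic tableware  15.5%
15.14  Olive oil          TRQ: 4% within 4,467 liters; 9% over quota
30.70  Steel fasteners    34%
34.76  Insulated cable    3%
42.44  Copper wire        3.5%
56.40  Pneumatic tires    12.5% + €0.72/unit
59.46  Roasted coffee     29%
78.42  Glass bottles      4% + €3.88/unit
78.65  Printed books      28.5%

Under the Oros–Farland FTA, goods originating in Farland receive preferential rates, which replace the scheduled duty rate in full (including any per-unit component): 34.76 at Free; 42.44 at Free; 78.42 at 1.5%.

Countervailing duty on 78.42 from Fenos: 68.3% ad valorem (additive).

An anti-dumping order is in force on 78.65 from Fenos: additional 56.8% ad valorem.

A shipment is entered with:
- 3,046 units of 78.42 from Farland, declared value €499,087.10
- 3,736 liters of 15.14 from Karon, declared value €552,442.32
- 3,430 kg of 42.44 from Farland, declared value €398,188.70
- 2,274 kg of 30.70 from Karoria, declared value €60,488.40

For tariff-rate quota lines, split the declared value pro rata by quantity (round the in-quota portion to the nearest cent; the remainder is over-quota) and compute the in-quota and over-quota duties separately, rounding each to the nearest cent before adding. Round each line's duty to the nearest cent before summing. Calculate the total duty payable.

€50,150.06

Line 1 (78.42, Farland, 3,046 units, €499,087.10):
Base rate for 78.42 is 4% + €3.88/unit.
Origin Farland qualifies under the Oros–Farland agreement and 78.42 is covered: preferential rate 1.5% applies instead.
The additional-duty order on 78.42 targets Fenos, not Farland; it does not apply.
Duty = €499,087.10 × 1.5% = €7,486.31.
Line 2 (15.14, Karon, 3,736 liters, €552,442.32):
Code 15.14 is under a tariff-rate quota (threshold 4,467 liters). Quantity 3,736 liters is within the quota, so the in-quota rate 4% applies to the full value.
Duty = €552,442.32 × 4% = €22,097.69.
Line 3 (42.44, Farland, 3,430 kg, €398,188.70):
Base rate for 42.44 is 3.5%.
Origin Farland qualifies under the Oros–Farland agreement and 42.44 is covered: preferential rate Free applies instead.
Duty = €398,188.70 × 0% = €0.00.
Line 4 (30.70, Karoria, 2,274 kg, €60,488.40):
Base rate for 30.70 is 34%.
Duty = €60,488.40 × 34% = €20,566.06.
Total = €7,486.31 + €22,097.69 + €0.00 + €20,566.06 = €50,150.06.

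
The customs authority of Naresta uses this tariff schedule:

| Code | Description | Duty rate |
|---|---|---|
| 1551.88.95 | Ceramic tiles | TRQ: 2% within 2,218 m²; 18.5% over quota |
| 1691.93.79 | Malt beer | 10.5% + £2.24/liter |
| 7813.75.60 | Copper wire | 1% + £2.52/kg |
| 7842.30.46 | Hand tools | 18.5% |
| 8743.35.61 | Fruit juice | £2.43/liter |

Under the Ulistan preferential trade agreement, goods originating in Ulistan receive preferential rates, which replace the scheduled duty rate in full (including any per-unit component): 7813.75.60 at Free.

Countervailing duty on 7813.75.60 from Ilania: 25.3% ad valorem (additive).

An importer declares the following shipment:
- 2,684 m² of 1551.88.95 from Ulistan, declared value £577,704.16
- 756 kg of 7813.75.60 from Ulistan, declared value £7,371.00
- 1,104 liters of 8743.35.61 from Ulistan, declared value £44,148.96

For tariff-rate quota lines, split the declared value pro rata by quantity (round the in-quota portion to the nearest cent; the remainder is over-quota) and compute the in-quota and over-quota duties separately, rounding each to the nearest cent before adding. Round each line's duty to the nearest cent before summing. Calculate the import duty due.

Line 1 (1551.88.95, Ulistan, 2,684 m², £577,704.16):
Code 1551.88.95 is under a tariff-rate quota (threshold 2,218 m²). In-quota: 2,218 m² at 2%; over-quota: 466 m² at 18.5%.
Pro-rata value split: in-quota = £577,704.16 × 2,218/2,684 = £477,402.32; over-quota = £577,704.16 − £477,402.32 = £100,301.84.
In-quota duty = £477,402.32 × 2% = £9,548.05. Over-quota duty = £100,301.84 × 18.5% = £18,555.84.
Line duty = £9,548.05 + £18,555.84 = £28,103.89.
Line 2 (7813.75.60, Ulistan, 756 kg, £7,371.00):
Base rate for 7813.75.60 is 1% + £2.52/kg.
Origin Ulistan qualifies under the Naresta–Ulistan agreement and 7813.75.60 is covered: preferential rate Free applies instead.
The additional-duty order on 7813.75.60 targets Ilania, not Ulistan; it does not apply.
Duty = £7,371.00 × 0% = £0.00.
Line 3 (8743.35.61, Ulistan, 1,104 liters, £44,148.96):
Base rate for 8743.35.61 is £2.43/liter.
Origin Ulistan is the FTA partner but 8743.35.61 is not on the preference list; base rate stands.
Duty = 1,104 × £2.43 = £2,682.72.
Total = £28,103.89 + £0.00 + £2,682.72 = £30,786.61.

£30,786.61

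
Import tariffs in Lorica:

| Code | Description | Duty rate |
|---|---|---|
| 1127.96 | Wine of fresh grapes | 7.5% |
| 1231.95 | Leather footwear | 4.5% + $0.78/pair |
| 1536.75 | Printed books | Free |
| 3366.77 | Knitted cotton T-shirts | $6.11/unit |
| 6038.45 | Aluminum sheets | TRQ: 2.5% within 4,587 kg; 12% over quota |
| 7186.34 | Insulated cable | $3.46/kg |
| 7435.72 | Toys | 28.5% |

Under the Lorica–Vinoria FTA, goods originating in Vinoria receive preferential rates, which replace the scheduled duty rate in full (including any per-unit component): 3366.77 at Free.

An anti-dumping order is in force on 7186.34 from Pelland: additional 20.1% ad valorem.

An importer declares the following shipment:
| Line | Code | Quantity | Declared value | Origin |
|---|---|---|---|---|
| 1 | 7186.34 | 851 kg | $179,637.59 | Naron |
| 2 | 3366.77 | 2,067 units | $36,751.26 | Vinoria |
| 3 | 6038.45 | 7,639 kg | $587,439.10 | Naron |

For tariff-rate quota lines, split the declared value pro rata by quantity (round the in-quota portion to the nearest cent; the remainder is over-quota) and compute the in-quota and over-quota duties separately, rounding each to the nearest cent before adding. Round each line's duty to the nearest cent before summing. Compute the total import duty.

Line 1 (7186.34, Naron, 851 kg, $179,637.59):
Base rate for 7186.34 is $3.46/kg.
The additional-duty order on 7186.34 targets Pelland, not Naron; it does not apply.
Duty = 851 × $3.46 = $2,944.46.
Line 2 (3366.77, Vinoria, 2,067 units, $36,751.26):
Base rate for 3366.77 is $6.11/unit.
Origin Vinoria qualifies under the Lorica–Vinoria agreement and 3366.77 is covered: preferential rate Free applies instead.
Duty = $36,751.26 × 0% = $0.00.
Line 3 (6038.45, Naron, 7,639 kg, $587,439.10):
Code 6038.45 is under a tariff-rate quota (threshold 4,587 kg). In-quota: 4,587 kg at 2.5%; over-quota: 3,052 kg at 12%.
Pro-rata value split: in-quota = $587,439.10 × 4,587/7,639 = $352,740.30; over-quota = $587,439.10 − $352,740.30 = $234,698.80.
In-quota duty = $352,740.30 × 2.5% = $8,818.51. Over-quota duty = $234,698.80 × 12% = $28,163.86.
Line duty = $8,818.51 + $28,163.86 = $36,982.37.
Total = $2,944.46 + $0.00 + $36,982.37 = $39,926.83.

$39,926.83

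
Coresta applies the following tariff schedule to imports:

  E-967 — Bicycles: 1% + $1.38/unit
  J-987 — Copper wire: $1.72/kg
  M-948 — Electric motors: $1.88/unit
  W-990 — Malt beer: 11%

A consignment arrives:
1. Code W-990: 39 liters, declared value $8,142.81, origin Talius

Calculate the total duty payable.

$895.71

Line 1 (W-990, Talius, 39 liters, $8,142.81):
Base rate for W-990 is 11%.
Duty = $8,142.81 × 11% = $895.71.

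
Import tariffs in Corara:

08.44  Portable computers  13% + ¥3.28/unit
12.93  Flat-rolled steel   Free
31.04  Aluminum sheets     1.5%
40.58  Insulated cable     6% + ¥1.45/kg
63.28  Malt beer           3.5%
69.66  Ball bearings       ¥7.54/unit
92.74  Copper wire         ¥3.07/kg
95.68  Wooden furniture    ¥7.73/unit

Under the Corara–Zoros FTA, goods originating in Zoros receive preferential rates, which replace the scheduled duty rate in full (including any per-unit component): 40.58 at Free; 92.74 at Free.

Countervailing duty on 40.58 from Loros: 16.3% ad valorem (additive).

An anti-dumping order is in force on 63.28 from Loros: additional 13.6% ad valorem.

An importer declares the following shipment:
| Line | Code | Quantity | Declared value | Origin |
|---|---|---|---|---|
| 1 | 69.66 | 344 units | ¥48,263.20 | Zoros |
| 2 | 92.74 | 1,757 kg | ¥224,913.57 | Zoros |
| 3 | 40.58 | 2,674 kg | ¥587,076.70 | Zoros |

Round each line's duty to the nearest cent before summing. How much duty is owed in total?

Line 1 (69.66, Zoros, 344 units, ¥48,263.20):
Base rate for 69.66 is ¥7.54/unit.
Origin Zoros is the FTA partner but 69.66 is not on the preference list; base rate stands.
Duty = 344 × ¥7.54 = ¥2,593.76.
Line 2 (92.74, Zoros, 1,757 kg, ¥224,913.57):
Base rate for 92.74 is ¥3.07/kg.
Origin Zoros qualifies under the Corara–Zoros agreement and 92.74 is covered: preferential rate Free applies instead.
Duty = ¥224,913.57 × 0% = ¥0.00.
Line 3 (40.58, Zoros, 2,674 kg, ¥587,076.70):
Base rate for 40.58 is 6% + ¥1.45/kg.
Origin Zoros qualifies under the Corara–Zoros agreement and 40.58 is covered: preferential rate Free applies instead.
The additional-duty order on 40.58 targets Loros, not Zoros; it does not apply.
Duty = ¥587,076.70 × 0% = ¥0.00.
Total = ¥2,593.76 + ¥0.00 + ¥0.00 = ¥2,593.76.

¥2,593.76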